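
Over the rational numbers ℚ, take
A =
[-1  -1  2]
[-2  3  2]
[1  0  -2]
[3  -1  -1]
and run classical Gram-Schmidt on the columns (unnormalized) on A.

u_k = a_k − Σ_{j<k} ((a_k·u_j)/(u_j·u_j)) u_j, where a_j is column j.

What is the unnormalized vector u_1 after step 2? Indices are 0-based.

u_1 = (-23/15, 29/15, 8/15, 3/5)

Step 1: u_0 = a_0 = (-1, -2, 1, 3).
Step 2: u_1 = a_1 − (-8/15)·u_0 = (-23/15, 29/15, 8/15, 3/5).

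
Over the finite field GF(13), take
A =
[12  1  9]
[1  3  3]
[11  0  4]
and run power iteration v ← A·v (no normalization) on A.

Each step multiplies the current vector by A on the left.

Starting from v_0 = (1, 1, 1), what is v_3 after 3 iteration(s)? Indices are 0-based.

v_0 = (1, 1, 1).
v_1 = A·v_0 = (9, 7, 2).
v_2 = A·v_1 = (3, 10, 3).
v_3 = A·v_2 = (8, 3, 6).

v_3 = (8, 3, 6)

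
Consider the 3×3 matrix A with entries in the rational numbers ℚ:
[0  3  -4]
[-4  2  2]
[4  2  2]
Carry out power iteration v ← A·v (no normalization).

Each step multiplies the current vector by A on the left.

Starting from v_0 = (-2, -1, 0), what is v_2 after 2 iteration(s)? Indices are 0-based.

v_0 = (-2, -1, 0).
v_1 = A·v_0 = (-3, 6, -10).
v_2 = A·v_1 = (58, 4, -20).

v_2 = (58, 4, -20)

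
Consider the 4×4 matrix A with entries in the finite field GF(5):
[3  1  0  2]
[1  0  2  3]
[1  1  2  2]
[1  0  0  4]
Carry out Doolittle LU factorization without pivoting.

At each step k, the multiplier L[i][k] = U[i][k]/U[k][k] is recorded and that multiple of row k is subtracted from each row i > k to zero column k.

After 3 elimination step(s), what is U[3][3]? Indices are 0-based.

U[3][3] = 3

k=0: U[0][0]=3
  eliminate (1,0): mult=2, new row 1: (0, 3, 2, 4); set L[1][0]=2
  eliminate (2,0): mult=2, new row 2: (0, 4, 2, 3); set L[2][0]=2
  eliminate (3,0): mult=2, new row 3: (0, 3, 0, 0); set L[3][0]=2
k=1: U[1][1]=3
  eliminate (2,1): mult=3, new row 2: (0, 0, 1, 1); set L[2][1]=3
  eliminate (3,1): mult=1, new row 3: (0, 0, 3, 1); set L[3][1]=1
k=2: U[2][2]=1
  eliminate (3,2): mult=3, new row 3: (0, 0, 0, 3); set L[3][2]=3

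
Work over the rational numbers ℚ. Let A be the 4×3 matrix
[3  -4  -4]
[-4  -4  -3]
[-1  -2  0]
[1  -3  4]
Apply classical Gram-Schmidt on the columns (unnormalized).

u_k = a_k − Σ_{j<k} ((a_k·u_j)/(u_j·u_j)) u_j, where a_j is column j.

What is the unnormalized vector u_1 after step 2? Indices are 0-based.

Step 1: u_0 = a_0 = (3, -4, -1, 1).
Step 2: u_1 = a_1 − (1/9)·u_0 = (-13/3, -32/9, -17/9, -28/9).

u_1 = (-13/3, -32/9, -17/9, -28/9)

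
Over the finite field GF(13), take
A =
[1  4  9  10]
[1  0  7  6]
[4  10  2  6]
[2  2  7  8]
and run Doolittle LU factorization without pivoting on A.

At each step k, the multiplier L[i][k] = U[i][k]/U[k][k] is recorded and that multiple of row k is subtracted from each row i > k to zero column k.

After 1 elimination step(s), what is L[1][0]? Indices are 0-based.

L[1][0] = 1

Step 1: pivot at (0,0) is 1.
  row1 ← row1 − (1)·row0  ⇒  L[1][0]=1, U row1=(0, 9, 11, 9)
  row2 ← row2 − (4)·row0  ⇒  L[2][0]=4, U row2=(0, 7, 5, 5)
  row3 ← row3 − (2)·row0  ⇒  L[3][0]=2, U row3=(0, 7, 2, 1)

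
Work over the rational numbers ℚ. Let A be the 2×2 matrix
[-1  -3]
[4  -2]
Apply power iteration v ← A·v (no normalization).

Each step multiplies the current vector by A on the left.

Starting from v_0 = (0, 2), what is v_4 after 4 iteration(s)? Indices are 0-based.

v_4 = (-342, -88)

v_0 = (0, 2).
v_1 = A·v_0 = (-6, -4).
v_2 = A·v_1 = (18, -16).
v_3 = A·v_2 = (30, 104).
v_4 = A·v_3 = (-342, -88).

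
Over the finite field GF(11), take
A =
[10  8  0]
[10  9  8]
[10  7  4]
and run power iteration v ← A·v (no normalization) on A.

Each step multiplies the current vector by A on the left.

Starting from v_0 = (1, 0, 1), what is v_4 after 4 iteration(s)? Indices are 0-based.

v_0 = (1, 0, 1).
v_1 = A·v_0 = (10, 7, 3).
v_2 = A·v_1 = (2, 0, 7).
v_3 = A·v_2 = (9, 10, 4).
v_4 = A·v_3 = (5, 3, 0).

v_4 = (5, 3, 0)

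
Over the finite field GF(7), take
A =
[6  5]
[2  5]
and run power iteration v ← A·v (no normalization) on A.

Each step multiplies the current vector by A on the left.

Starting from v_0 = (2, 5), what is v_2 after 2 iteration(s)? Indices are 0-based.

v_0 = (2, 5).
v_1 = A·v_0 = (2, 1).
v_2 = A·v_1 = (3, 2).

v_2 = (3, 2)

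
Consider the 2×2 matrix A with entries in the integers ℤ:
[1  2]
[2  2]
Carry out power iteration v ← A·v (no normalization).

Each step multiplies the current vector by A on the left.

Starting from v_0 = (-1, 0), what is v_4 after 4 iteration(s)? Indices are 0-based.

v_4 = (-61, -78)

v_0 = (-1, 0).
v_1 = A·v_0 = (-1, -2).
v_2 = A·v_1 = (-5, -6).
v_3 = A·v_2 = (-17, -22).
v_4 = A·v_3 = (-61, -78).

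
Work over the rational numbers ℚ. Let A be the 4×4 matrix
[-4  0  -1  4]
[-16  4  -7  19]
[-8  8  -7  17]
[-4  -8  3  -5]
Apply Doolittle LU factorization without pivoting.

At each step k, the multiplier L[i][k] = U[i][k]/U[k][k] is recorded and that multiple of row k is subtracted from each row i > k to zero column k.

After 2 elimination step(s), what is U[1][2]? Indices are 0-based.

Step 1: pivot at (0,0) is -4.
  row1 ← row1 − (4)·row0  ⇒  L[1][0]=4, U row1=(0, 4, -3, 3)
  row2 ← row2 − (2)·row0  ⇒  L[2][0]=2, U row2=(0, 8, -5, 9)
  row3 ← row3 − (1)·row0  ⇒  L[3][0]=1, U row3=(0, -8, 4, -9)
Step 2: pivot at (1,1) is 4.
  row2 ← row2 − (2)·row1  ⇒  L[2][1]=2, U row2=(0, 0, 1, 3)
  row3 ← row3 − (-2)·row1  ⇒  L[3][1]=-2, U row3=(0, 0, -2, -3)

U[1][2] = -3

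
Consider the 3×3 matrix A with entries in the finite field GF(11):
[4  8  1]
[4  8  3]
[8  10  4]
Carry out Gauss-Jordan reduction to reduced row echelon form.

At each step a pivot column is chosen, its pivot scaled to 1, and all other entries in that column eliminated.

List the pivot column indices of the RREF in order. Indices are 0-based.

[1] R0 /= 4  ⇒  (1, 2, 3)
     R1 -= 4·R0  ⇒  (0, 0, 2)
     R2 -= 8·R0  ⇒  (0, 5, 2)
[2] R1 <-> R2
[2] R1 /= 5  ⇒  (0, 1, 7)
     R0 -= 2·R1  ⇒  (1, 0, 0)
[3] R2 /= 2  ⇒  (0, 0, 1)
     R1 -= 7·R2  ⇒  (0, 1, 0)

pivot columns: 0, 1, 2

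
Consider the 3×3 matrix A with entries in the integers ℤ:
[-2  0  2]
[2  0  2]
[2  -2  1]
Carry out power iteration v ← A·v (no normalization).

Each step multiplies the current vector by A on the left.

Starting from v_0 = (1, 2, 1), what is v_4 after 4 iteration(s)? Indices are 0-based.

v_4 = (10, -46, 7)

v_0 = (1, 2, 1).
v_1 = A·v_0 = (0, 4, -1).
v_2 = A·v_1 = (-2, -2, -9).
v_3 = A·v_2 = (-14, -22, -9).
v_4 = A·v_3 = (10, -46, 7).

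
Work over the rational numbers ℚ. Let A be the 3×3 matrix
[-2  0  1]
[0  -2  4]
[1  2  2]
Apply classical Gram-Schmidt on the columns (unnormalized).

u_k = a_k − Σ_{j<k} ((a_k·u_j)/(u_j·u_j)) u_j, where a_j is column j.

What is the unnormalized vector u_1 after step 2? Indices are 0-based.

Step 1: u_0 = a_0 = (-2, 0, 1).
Step 2: u_1 = a_1 − (2/5)·u_0 = (4/5, -2, 8/5).

u_1 = (4/5, -2, 8/5)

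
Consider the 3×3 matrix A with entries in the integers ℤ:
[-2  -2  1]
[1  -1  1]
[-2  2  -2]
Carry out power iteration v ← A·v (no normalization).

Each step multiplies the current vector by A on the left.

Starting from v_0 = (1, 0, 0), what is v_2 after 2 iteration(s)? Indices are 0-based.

v_2 = (0, -5, 10)

v_0 = (1, 0, 0).
v_1 = A·v_0 = (-2, 1, -2).
v_2 = A·v_1 = (0, -5, 10).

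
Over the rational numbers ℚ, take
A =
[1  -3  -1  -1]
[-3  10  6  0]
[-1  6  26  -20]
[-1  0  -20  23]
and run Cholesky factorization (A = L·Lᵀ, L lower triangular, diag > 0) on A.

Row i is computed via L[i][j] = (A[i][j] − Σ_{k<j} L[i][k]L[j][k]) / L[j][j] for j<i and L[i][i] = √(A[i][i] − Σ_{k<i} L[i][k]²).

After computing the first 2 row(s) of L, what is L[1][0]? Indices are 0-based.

Step 1: L[0][0] = √(1) = 1.
  L[1][0] = (-3) / L[0][0] = -3.
Step 2: L[1][1] = √(1) = 1.

L[1][0] = -3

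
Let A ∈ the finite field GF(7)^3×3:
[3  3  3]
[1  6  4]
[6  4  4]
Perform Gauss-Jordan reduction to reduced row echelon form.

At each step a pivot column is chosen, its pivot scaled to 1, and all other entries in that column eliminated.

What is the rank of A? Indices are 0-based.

rank = 3

pivot(0,0)=3: scale R0 → (1, 1, 1)
  clear (1,0): R1 −= (1)R0 → (0, 5, 3)
  clear (2,0): R2 −= (6)R0 → (0, 5, 5)
pivot(1,1)=5: scale R1 → (0, 1, 2)
  clear (0,1): R0 −= (1)R1 → (1, 0, 6)
  clear (2,1): R2 −= (5)R1 → (0, 0, 2)
pivot(2,2)=2: scale R2 → (0, 0, 1)
  clear (0,2): R0 −= (6)R2 → (1, 0, 0)
  clear (1,2): R1 −= (2)R2 → (0, 1, 0)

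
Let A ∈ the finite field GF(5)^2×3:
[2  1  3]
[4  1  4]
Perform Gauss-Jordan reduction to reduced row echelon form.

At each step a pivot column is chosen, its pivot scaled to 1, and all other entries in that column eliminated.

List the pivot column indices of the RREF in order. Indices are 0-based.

pivot columns: 0, 1

[1] R0 /= 2  ⇒  (1, 3, 4)
     R1 -= 4·R0  ⇒  (0, 4, 3)
[2] R1 /= 4  ⇒  (0, 1, 2)
     R0 -= 3·R1  ⇒  (1, 0, 3)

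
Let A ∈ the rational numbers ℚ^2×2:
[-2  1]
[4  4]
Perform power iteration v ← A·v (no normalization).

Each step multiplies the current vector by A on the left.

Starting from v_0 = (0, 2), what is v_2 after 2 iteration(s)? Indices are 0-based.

v_0 = (0, 2).
v_1 = A·v_0 = (2, 8).
v_2 = A·v_1 = (4, 40).

v_2 = (4, 40)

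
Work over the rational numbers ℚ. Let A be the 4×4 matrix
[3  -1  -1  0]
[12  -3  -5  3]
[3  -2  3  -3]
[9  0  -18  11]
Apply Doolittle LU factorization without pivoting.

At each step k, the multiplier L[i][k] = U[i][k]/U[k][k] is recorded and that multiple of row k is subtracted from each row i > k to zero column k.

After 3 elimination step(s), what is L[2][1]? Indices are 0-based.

[col 0] pivot 3
  R1 -= 4*R0 → (0, 1, -1, 3)  (L[1][0] := 4)
  R2 -= 1*R0 → (0, -1, 4, -3)  (L[2][0] := 1)
  R3 -= 3*R0 → (0, 3, -15, 11)  (L[3][0] := 3)
[col 1] pivot 1
  R2 -= -1*R1 → (0, 0, 3, 0)  (L[2][1] := -1)
  R3 -= 3*R1 → (0, 0, -12, 2)  (L[3][1] := 3)
[col 2] pivot 3
  R3 -= -4*R2 → (0, 0, 0, 2)  (L[3][2] := -4)

L[2][1] = -1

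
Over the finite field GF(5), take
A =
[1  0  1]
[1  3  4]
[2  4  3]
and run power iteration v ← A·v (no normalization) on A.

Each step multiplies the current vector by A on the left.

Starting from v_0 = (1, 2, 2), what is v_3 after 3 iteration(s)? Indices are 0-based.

v_0 = (1, 2, 2).
v_1 = A·v_0 = (3, 0, 1).
v_2 = A·v_1 = (4, 2, 4).
v_3 = A·v_2 = (3, 1, 3).

v_3 = (3, 1, 3)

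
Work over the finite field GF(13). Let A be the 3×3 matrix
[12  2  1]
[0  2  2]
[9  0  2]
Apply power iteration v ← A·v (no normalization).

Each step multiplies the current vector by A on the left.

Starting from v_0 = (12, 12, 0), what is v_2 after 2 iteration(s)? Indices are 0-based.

v_0 = (12, 12, 0).
v_1 = A·v_0 = (12, 11, 4).
v_2 = A·v_1 = (1, 4, 12).

v_2 = (1, 4, 12)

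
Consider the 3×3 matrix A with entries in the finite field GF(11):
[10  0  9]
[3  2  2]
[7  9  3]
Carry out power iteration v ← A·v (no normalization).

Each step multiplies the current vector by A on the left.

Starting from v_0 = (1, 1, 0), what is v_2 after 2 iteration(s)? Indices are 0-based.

v_0 = (1, 1, 0).
v_1 = A·v_0 = (10, 5, 5).
v_2 = A·v_1 = (2, 6, 9).

v_2 = (2, 6, 9)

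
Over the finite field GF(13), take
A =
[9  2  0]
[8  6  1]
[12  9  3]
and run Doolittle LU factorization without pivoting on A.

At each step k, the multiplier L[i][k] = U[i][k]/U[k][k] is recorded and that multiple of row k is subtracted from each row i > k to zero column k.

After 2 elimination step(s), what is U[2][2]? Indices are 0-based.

U[2][2] = 8

[col 0] pivot 9
  R1 -= 11*R0 → (0, 10, 1)  (L[1][0] := 11)
  R2 -= 10*R0 → (0, 2, 3)  (L[2][0] := 10)
[col 1] pivot 10
  R2 -= 8*R1 → (0, 0, 8)  (L[2][1] := 8)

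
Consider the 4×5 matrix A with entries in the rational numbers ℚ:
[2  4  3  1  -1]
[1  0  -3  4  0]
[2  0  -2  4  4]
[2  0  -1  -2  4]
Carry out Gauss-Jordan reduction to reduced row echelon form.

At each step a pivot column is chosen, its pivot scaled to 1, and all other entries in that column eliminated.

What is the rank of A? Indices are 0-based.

rank = 4

[1] R0 /= 2  ⇒  (1, 2, 3/2, 1/2, -1/2)
     R1 -= 1·R0  ⇒  (0, -2, -9/2, 7/2, 1/2)
     R2 -= 2·R0  ⇒  (0, -4, -5, 3, 5)
     R3 -= 2·R0  ⇒  (0, -4, -4, -3, 5)
[2] R1 /= -2  ⇒  (0, 1, 9/4, -7/4, -1/4)
     R0 -= 2·R1  ⇒  (1, 0, -3, 4, 0)
     R2 -= -4·R1  ⇒  (0, 0, 4, -4, 4)
     R3 -= -4·R1  ⇒  (0, 0, 5, -10, 4)
[3] R2 /= 4  ⇒  (0, 0, 1, -1, 1)
     R0 -= -3·R2  ⇒  (1, 0, 0, 1, 3)
     R1 -= 9/4·R2  ⇒  (0, 1, 0, 1/2, -5/2)
     R3 -= 5·R2  ⇒  (0, 0, 0, -5, -1)
[4] R3 /= -5  ⇒  (0, 0, 0, 1, 1/5)
     R0 -= 1·R3  ⇒  (1, 0, 0, 0, 14/5)
     R1 -= 1/2·R3  ⇒  (0, 1, 0, 0, -13/5)
     R2 -= -1·R3  ⇒  (0, 0, 1, 0, 6/5)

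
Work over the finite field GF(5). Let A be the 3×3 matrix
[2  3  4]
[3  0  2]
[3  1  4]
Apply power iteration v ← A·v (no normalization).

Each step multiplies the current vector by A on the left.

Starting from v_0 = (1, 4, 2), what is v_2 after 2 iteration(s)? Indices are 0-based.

v_2 = (0, 1, 3)

v_0 = (1, 4, 2).
v_1 = A·v_0 = (2, 2, 0).
v_2 = A·v_1 = (0, 1, 3).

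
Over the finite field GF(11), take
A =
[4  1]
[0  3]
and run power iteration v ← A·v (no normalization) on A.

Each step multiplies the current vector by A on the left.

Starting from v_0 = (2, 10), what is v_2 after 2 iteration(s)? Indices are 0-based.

v_2 = (3, 2)

v_0 = (2, 10).
v_1 = A·v_0 = (7, 8).
v_2 = A·v_1 = (3, 2).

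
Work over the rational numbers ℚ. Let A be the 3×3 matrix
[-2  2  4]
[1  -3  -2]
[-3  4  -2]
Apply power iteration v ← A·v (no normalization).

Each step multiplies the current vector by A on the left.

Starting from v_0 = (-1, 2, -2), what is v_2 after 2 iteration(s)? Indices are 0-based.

v_2 = (58, -23, -36)

v_0 = (-1, 2, -2).
v_1 = A·v_0 = (-2, -3, 15).
v_2 = A·v_1 = (58, -23, -36).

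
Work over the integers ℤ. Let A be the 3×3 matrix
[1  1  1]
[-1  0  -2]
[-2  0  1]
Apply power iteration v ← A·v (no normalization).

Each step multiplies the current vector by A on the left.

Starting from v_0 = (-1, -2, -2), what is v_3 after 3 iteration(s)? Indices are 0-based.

v_3 = (15, -20, 10)

v_0 = (-1, -2, -2).
v_1 = A·v_0 = (-5, 5, 0).
v_2 = A·v_1 = (0, 5, 10).
v_3 = A·v_2 = (15, -20, 10).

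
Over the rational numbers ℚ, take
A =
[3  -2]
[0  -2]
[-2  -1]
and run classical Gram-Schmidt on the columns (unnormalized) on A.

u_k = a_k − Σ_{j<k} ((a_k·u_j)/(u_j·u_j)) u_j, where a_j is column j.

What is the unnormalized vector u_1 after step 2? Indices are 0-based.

u_1 = (-14/13, -2, -21/13)

Step 1: u_0 = a_0 = (3, 0, -2).
Step 2: u_1 = a_1 − (-4/13)·u_0 = (-14/13, -2, -21/13).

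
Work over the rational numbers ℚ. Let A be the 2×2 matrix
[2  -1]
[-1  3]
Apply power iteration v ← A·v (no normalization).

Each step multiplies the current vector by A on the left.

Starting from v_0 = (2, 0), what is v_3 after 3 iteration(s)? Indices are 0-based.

v_3 = (30, -40)

v_0 = (2, 0).
v_1 = A·v_0 = (4, -2).
v_2 = A·v_1 = (10, -10).
v_3 = A·v_2 = (30, -40).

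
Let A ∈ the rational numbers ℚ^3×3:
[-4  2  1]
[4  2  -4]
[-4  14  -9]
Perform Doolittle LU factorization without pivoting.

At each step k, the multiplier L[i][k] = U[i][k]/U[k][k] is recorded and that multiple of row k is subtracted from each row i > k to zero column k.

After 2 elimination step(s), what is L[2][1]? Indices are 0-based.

L[2][1] = 3

Step 1: pivot at (0,0) is -4.
  row1 ← row1 − (-1)·row0  ⇒  L[1][0]=-1, U row1=(0, 4, -3)
  row2 ← row2 − (1)·row0  ⇒  L[2][0]=1, U row2=(0, 12, -10)
Step 2: pivot at (1,1) is 4.
  row2 ← row2 − (3)·row1  ⇒  L[2][1]=3, U row2=(0, 0, -1)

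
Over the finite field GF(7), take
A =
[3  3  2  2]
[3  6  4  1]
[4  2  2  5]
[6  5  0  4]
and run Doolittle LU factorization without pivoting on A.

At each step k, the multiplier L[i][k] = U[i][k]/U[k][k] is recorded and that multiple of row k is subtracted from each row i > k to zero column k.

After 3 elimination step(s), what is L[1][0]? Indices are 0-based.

L[1][0] = 1

Step 1: pivot at (0,0) is 3.
  row1 ← row1 − (1)·row0  ⇒  L[1][0]=1, U row1=(0, 3, 2, 6)
  row2 ← row2 − (6)·row0  ⇒  L[2][0]=6, U row2=(0, 5, 4, 0)
  row3 ← row3 − (2)·row0  ⇒  L[3][0]=2, U row3=(0, 6, 3, 0)
Step 2: pivot at (1,1) is 3.
  row2 ← row2 − (4)·row1  ⇒  L[2][1]=4, U row2=(0, 0, 3, 4)
  row3 ← row3 − (2)·row1  ⇒  L[3][1]=2, U row3=(0, 0, 6, 2)
Step 3: pivot at (2,2) is 3.
  row3 ← row3 − (2)·row2  ⇒  L[3][2]=2, U row3=(0, 0, 0, 1)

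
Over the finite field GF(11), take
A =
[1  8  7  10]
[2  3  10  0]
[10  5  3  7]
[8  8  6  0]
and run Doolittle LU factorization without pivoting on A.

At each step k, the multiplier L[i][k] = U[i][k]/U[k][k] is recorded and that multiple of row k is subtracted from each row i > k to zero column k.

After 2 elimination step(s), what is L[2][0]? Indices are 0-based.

Step 1: pivot at (0,0) is 1.
  row1 ← row1 − (2)·row0  ⇒  L[1][0]=2, U row1=(0, 9, 7, 2)
  row2 ← row2 − (10)·row0  ⇒  L[2][0]=10, U row2=(0, 2, 10, 6)
  row3 ← row3 − (8)·row0  ⇒  L[3][0]=8, U row3=(0, 10, 5, 8)
Step 2: pivot at (1,1) is 9.
  row2 ← row2 − (10)·row1  ⇒  L[2][1]=10, U row2=(0, 0, 6, 8)
  row3 ← row3 − (6)·row1  ⇒  L[3][1]=6, U row3=(0, 0, 7, 7)

L[2][0] = 10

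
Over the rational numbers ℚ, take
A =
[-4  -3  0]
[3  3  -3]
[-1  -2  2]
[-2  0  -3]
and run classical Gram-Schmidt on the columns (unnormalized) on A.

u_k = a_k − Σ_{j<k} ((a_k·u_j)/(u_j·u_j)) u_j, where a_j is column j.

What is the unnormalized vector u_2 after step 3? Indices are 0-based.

u_2 = (-69/131, -135/131, -99/131, -15/131)

Step 1: u_0 = a_0 = (-4, 3, -1, -2).
Step 2: u_1 = a_1 − (23/30)·u_0 = (1/15, 7/10, -37/30, 23/15).
Step 3: u_2 = a_2 − (-1/6)·u_0 − (-275/131)·u_1 = (-69/131, -135/131, -99/131, -15/131).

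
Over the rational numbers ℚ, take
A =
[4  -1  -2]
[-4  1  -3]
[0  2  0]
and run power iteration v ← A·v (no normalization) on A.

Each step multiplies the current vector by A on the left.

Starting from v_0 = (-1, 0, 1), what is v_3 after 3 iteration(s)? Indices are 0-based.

v_0 = (-1, 0, 1).
v_1 = A·v_0 = (-6, 1, 0).
v_2 = A·v_1 = (-25, 25, 2).
v_3 = A·v_2 = (-129, 119, 50).

v_3 = (-129, 119, 50)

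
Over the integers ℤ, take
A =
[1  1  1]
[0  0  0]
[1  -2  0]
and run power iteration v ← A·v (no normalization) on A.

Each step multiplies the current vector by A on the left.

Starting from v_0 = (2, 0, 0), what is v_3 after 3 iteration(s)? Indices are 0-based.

v_0 = (2, 0, 0).
v_1 = A·v_0 = (2, 0, 2).
v_2 = A·v_1 = (4, 0, 2).
v_3 = A·v_2 = (6, 0, 4).

v_3 = (6, 0, 4)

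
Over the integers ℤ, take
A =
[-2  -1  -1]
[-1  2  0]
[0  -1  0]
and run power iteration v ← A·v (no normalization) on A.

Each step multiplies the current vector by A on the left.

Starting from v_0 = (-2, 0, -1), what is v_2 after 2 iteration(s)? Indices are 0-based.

v_0 = (-2, 0, -1).
v_1 = A·v_0 = (5, 2, 0).
v_2 = A·v_1 = (-12, -1, -2).

v_2 = (-12, -1, -2)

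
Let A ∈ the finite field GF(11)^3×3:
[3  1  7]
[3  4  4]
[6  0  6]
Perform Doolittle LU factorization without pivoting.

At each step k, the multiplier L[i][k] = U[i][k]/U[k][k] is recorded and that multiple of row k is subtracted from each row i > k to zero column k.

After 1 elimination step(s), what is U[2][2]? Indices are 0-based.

U[2][2] = 3

Step 1: pivot at (0,0) is 3.
  row1 ← row1 − (1)·row0  ⇒  L[1][0]=1, U row1=(0, 3, 8)
  row2 ← row2 − (2)·row0  ⇒  L[2][0]=2, U row2=(0, 9, 3)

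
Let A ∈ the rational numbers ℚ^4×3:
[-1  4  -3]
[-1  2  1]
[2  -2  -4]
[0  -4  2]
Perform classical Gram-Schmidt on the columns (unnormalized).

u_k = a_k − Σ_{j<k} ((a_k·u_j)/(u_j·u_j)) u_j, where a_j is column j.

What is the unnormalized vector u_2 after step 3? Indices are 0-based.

u_2 = (-2, 2/7, -6/7, -10/7)

Step 1: u_0 = a_0 = (-1, -1, 2, 0).
Step 2: u_1 = a_1 − (-5/3)·u_0 = (7/3, 1/3, 4/3, -4).
Step 3: u_2 = a_2 − (-1)·u_0 − (-6/7)·u_1 = (-2, 2/7, -6/7, -10/7).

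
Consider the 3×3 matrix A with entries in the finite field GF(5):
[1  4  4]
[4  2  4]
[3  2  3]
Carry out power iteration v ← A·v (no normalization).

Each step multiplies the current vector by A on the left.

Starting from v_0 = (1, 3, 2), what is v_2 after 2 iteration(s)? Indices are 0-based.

v_2 = (3, 0, 4)

v_0 = (1, 3, 2).
v_1 = A·v_0 = (1, 3, 0).
v_2 = A·v_1 = (3, 0, 4).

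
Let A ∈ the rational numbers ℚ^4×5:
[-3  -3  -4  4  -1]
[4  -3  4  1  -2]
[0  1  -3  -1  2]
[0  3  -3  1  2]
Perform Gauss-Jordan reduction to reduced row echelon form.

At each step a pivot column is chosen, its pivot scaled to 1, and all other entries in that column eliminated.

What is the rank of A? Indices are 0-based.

pivot(0,0)=-3: scale R0 → (1, 1, 4/3, -4/3, 1/3)
  clear (1,0): R1 −= (4)R0 → (0, -7, -4/3, 19/3, -10/3)
pivot(1,1)=-7: scale R1 → (0, 1, 4/21, -19/21, 10/21)
  clear (0,1): R0 −= (1)R1 → (1, 0, 8/7, -3/7, -1/7)
  clear (2,1): R2 −= (1)R1 → (0, 0, -67/21, -2/21, 32/21)
  clear (3,1): R3 −= (3)R1 → (0, 0, -25/7, 26/7, 4/7)
pivot(2,2)=-67/21: scale R2 → (0, 0, 1, 2/67, -32/67)
  clear (0,2): R0 −= (8/7)R2 → (1, 0, 0, -31/67, 27/67)
  clear (1,2): R1 −= (4/21)R2 → (0, 1, 0, -61/67, 38/67)
  clear (3,2): R3 −= (-25/7)R2 → (0, 0, 0, 256/67, -76/67)
pivot(3,3)=256/67: scale R3 → (0, 0, 0, 1, -19/64)
  clear (0,3): R0 −= (-31/67)R3 → (1, 0, 0, 0, 17/64)
  clear (1,3): R1 −= (-61/67)R3 → (0, 1, 0, 0, 19/64)
  clear (2,3): R2 −= (2/67)R3 → (0, 0, 1, 0, -15/32)

rank = 4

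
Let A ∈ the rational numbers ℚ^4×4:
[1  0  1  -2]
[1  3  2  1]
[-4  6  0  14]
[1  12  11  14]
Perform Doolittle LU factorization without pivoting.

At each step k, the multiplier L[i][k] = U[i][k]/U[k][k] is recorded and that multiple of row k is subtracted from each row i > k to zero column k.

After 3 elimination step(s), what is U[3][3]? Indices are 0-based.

U[3][3] = 4

[col 0] pivot 1
  R1 -= 1*R0 → (0, 3, 1, 3)  (L[1][0] := 1)
  R2 -= -4*R0 → (0, 6, 4, 6)  (L[2][0] := -4)
  R3 -= 1*R0 → (0, 12, 10, 16)  (L[3][0] := 1)
[col 1] pivot 3
  R2 -= 2*R1 → (0, 0, 2, 0)  (L[2][1] := 2)
  R3 -= 4*R1 → (0, 0, 6, 4)  (L[3][1] := 4)
[col 2] pivot 2
  R3 -= 3*R2 → (0, 0, 0, 4)  (L[3][2] := 3)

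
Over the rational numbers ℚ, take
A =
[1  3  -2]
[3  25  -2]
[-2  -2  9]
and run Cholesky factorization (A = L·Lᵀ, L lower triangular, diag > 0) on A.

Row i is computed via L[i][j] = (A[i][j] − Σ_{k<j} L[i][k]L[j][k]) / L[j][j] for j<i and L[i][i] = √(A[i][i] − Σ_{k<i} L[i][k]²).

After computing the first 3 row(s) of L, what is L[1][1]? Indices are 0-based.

Step 1: L[0][0] = √(1) = 1.
  L[1][0] = (3) / L[0][0] = 3.
Step 2: L[1][1] = √(16) = 4.
  L[2][0] = (-2) / L[0][0] = -2.
  L[2][1] = (4) / L[1][1] = 1.
Step 3: L[2][2] = √(4) = 2.

L[1][1] = 4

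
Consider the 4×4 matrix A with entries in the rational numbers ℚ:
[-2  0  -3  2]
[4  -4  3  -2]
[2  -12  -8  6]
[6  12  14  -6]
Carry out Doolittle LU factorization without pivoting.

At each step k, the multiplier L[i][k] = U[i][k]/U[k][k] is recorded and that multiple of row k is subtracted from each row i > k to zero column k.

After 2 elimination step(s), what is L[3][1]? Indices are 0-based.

[col 0] pivot -2
  R1 -= -2*R0 → (0, -4, -3, 2)  (L[1][0] := -2)
  R2 -= -1*R0 → (0, -12, -11, 8)  (L[2][0] := -1)
  R3 -= -3*R0 → (0, 12, 5, 0)  (L[3][0] := -3)
[col 1] pivot -4
  R2 -= 3*R1 → (0, 0, -2, 2)  (L[2][1] := 3)
  R3 -= -3*R1 → (0, 0, -4, 6)  (L[3][1] := -3)

L[3][1] = -3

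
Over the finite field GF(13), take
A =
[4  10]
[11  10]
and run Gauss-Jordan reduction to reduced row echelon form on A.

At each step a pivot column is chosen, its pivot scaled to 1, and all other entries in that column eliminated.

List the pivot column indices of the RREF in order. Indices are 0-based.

pivot(0,0)=4: scale R0 → (1, 9)
  clear (1,0): R1 −= (11)R0 → (0, 2)
pivot(1,1)=2: scale R1 → (0, 1)
  clear (0,1): R0 −= (9)R1 → (1, 0)

pivot columns: 0, 1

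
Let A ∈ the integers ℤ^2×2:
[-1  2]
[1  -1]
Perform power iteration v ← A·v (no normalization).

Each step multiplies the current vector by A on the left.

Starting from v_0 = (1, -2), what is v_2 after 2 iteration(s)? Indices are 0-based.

v_0 = (1, -2).
v_1 = A·v_0 = (-5, 3).
v_2 = A·v_1 = (11, -8).

v_2 = (11, -8)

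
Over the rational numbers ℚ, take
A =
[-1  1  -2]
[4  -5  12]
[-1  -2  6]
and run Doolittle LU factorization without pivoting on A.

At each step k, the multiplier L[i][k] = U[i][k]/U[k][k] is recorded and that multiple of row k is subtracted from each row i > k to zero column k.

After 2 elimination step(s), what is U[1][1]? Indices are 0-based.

Step 1: pivot at (0,0) is -1.
  row1 ← row1 − (-4)·row0  ⇒  L[1][0]=-4, U row1=(0, -1, 4)
  row2 ← row2 − (1)·row0  ⇒  L[2][0]=1, U row2=(0, -3, 8)
Step 2: pivot at (1,1) is -1.
  row2 ← row2 − (3)·row1  ⇒  L[2][1]=3, U row2=(0, 0, -4)

U[1][1] = -1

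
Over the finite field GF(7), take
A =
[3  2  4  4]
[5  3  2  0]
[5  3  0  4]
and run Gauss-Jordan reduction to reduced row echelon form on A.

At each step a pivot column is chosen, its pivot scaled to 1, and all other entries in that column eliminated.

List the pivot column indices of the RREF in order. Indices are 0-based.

pivot columns: 0, 1, 2

step 1: normalize row 0 (÷3) = (1, 3, 6, 6)
  row 1: subtract 5×row0 = (0, 2, 0, 5)
  row 2: subtract 5×row0 = (0, 2, 5, 2)
step 2: normalize row 1 (÷2) = (0, 1, 0, 6)
  row 0: subtract 3×row1 = (1, 0, 6, 2)
  row 2: subtract 2×row1 = (0, 0, 5, 4)
step 3: normalize row 2 (÷5) = (0, 0, 1, 5)
  row 0: subtract 6×row2 = (1, 0, 0, 0)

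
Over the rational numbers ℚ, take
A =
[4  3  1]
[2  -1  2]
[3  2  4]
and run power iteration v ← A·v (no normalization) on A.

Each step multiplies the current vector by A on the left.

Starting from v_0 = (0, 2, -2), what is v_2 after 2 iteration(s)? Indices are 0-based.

v_0 = (0, 2, -2).
v_1 = A·v_0 = (4, -6, -4).
v_2 = A·v_1 = (-6, 6, -16).

v_2 = (-6, 6, -16)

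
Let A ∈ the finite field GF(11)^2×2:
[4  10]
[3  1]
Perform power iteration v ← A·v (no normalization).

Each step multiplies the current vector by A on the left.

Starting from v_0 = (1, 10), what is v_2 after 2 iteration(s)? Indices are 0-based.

v_2 = (7, 6)

v_0 = (1, 10).
v_1 = A·v_0 = (5, 2).
v_2 = A·v_1 = (7, 6).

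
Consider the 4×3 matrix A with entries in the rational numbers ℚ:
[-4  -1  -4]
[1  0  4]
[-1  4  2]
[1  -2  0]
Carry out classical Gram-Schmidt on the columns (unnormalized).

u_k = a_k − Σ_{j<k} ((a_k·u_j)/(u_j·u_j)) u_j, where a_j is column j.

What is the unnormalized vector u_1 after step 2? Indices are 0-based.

u_1 = (-27/19, 2/19, 74/19, -36/19)

Step 1: u_0 = a_0 = (-4, 1, -1, 1).
Step 2: u_1 = a_1 − (-2/19)·u_0 = (-27/19, 2/19, 74/19, -36/19).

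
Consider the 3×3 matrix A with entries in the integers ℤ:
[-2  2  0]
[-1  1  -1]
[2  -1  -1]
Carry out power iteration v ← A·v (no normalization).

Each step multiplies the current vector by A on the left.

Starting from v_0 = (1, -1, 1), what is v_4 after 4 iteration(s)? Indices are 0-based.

v_4 = (20, -2, -28)

v_0 = (1, -1, 1).
v_1 = A·v_0 = (-4, -3, 2).
v_2 = A·v_1 = (2, -1, -7).
v_3 = A·v_2 = (-6, 4, 12).
v_4 = A·v_3 = (20, -2, -28).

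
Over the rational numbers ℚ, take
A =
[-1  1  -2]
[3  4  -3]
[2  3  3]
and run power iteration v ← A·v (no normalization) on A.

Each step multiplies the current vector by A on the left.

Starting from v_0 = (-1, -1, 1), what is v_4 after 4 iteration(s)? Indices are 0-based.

v_0 = (-1, -1, 1).
v_1 = A·v_0 = (-2, -10, -2).
v_2 = A·v_1 = (-4, -40, -40).
v_3 = A·v_2 = (44, -52, -248).
v_4 = A·v_3 = (400, 668, -812).

v_4 = (400, 668, -812)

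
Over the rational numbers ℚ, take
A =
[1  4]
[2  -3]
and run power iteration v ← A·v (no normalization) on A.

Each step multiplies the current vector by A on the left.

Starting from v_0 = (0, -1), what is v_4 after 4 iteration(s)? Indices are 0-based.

v_0 = (0, -1).
v_1 = A·v_0 = (-4, 3).
v_2 = A·v_1 = (8, -17).
v_3 = A·v_2 = (-60, 67).
v_4 = A·v_3 = (208, -321).

v_4 = (208, -321)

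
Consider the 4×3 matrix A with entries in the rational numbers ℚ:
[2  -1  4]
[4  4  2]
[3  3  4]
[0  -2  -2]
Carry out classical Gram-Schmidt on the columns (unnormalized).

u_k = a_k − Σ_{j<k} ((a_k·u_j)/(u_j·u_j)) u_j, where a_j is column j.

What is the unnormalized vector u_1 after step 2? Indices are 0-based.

Step 1: u_0 = a_0 = (2, 4, 3, 0).
Step 2: u_1 = a_1 − (23/29)·u_0 = (-75/29, 24/29, 18/29, -2).

u_1 = (-75/29, 24/29, 18/29, -2)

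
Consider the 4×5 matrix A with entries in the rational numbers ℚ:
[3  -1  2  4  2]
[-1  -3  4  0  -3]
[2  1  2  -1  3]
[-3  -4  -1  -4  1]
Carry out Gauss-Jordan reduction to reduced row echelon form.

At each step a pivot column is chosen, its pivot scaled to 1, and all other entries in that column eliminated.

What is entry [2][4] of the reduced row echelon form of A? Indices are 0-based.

M[2][4] = -37/48

step 1: normalize row 0 (÷3) = (1, -1/3, 2/3, 4/3, 2/3)
  row 1: subtract -1×row0 = (0, -10/3, 14/3, 4/3, -7/3)
  row 2: subtract 2×row0 = (0, 5/3, 2/3, -11/3, 5/3)
  row 3: subtract -3×row0 = (0, -5, 1, 0, 3)
step 2: normalize row 1 (÷-10/3) = (0, 1, -7/5, -2/5, 7/10)
  row 0: subtract -1/3×row1 = (1, 0, 1/5, 6/5, 9/10)
  row 2: subtract 5/3×row1 = (0, 0, 3, -3, 1/2)
  row 3: subtract -5×row1 = (0, 0, -6, -2, 13/2)
step 3: normalize row 2 (÷3) = (0, 0, 1, -1, 1/6)
  row 0: subtract 1/5×row2 = (1, 0, 0, 7/5, 13/15)
  row 1: subtract -7/5×row2 = (0, 1, 0, -9/5, 14/15)
  row 3: subtract -6×row2 = (0, 0, 0, -8, 15/2)
step 4: normalize row 3 (÷-8) = (0, 0, 0, 1, -15/16)
  row 0: subtract 7/5×row3 = (1, 0, 0, 0, 523/240)
  row 1: subtract -9/5×row3 = (0, 1, 0, 0, -181/240)
  row 2: subtract -1×row3 = (0, 0, 1, 0, -37/48)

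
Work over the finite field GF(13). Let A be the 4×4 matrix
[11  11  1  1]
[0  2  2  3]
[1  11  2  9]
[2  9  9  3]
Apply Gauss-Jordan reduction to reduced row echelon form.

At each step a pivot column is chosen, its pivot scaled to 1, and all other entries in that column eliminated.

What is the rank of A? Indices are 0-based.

pivot(0,0)=11: scale R0 → (1, 1, 6, 6)
  clear (2,0): R2 −= (1)R0 → (0, 10, 9, 3)
  clear (3,0): R3 −= (2)R0 → (0, 7, 10, 4)
pivot(1,1)=2: scale R1 → (0, 1, 1, 8)
  clear (0,1): R0 −= (1)R1 → (1, 0, 5, 11)
  clear (2,1): R2 −= (10)R1 → (0, 0, 12, 1)
  clear (3,1): R3 −= (7)R1 → (0, 0, 3, 0)
pivot(2,2)=12: scale R2 → (0, 0, 1, 12)
  clear (0,2): R0 −= (5)R2 → (1, 0, 0, 3)
  clear (1,2): R1 −= (1)R2 → (0, 1, 0, 9)
  clear (3,2): R3 −= (3)R2 → (0, 0, 0, 3)
pivot(3,3)=3: scale R3 → (0, 0, 0, 1)
  clear (0,3): R0 −= (3)R3 → (1, 0, 0, 0)
  clear (1,3): R1 −= (9)R3 → (0, 1, 0, 0)
  clear (2,3): R2 −= (12)R3 → (0, 0, 1, 0)

rank = 4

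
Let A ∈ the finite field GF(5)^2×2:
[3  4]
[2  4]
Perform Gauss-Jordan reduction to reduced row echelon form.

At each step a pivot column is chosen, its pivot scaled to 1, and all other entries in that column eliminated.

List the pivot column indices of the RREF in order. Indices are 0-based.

pivot(0,0)=3: scale R0 → (1, 3)
  clear (1,0): R1 −= (2)R0 → (0, 3)
pivot(1,1)=3: scale R1 → (0, 1)
  clear (0,1): R0 −= (3)R1 → (1, 0)

pivot columns: 0, 1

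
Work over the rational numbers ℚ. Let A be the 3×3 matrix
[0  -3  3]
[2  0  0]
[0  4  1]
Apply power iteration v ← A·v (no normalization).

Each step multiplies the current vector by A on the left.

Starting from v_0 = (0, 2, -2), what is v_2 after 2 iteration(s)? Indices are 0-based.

v_0 = (0, 2, -2).
v_1 = A·v_0 = (-12, 0, 6).
v_2 = A·v_1 = (18, -24, 6).

v_2 = (18, -24, 6)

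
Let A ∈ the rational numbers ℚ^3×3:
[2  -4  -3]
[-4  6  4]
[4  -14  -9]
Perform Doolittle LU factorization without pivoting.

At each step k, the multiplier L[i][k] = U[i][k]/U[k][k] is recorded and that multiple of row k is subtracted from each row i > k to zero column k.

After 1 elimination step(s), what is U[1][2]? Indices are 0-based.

U[1][2] = -2

[col 0] pivot 2
  R1 -= -2*R0 → (0, -2, -2)  (L[1][0] := -2)
  R2 -= 2*R0 → (0, -6, -3)  (L[2][0] := 2)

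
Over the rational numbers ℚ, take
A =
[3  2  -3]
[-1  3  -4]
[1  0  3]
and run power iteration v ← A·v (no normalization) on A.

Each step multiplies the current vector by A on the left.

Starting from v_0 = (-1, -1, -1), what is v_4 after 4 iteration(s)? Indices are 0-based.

v_4 = (692, 362, 24)

v_0 = (-1, -1, -1).
v_1 = A·v_0 = (-2, 2, -4).
v_2 = A·v_1 = (10, 24, -14).
v_3 = A·v_2 = (120, 118, -32).
v_4 = A·v_3 = (692, 362, 24).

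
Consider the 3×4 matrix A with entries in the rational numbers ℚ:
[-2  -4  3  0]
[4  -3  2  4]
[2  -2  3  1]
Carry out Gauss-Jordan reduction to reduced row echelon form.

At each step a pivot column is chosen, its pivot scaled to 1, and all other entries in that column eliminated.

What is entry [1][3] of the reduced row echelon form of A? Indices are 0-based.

step 1: normalize row 0 (÷-2) = (1, 2, -3/2, 0)
  row 1: subtract 4×row0 = (0, -11, 8, 4)
  row 2: subtract 2×row0 = (0, -6, 6, 1)
step 2: normalize row 1 (÷-11) = (0, 1, -8/11, -4/11)
  row 0: subtract 2×row1 = (1, 0, -1/22, 8/11)
  row 2: subtract -6×row1 = (0, 0, 18/11, -13/11)
step 3: normalize row 2 (÷18/11) = (0, 0, 1, -13/18)
  row 0: subtract -1/22×row2 = (1, 0, 0, 25/36)
  row 1: subtract -8/11×row2 = (0, 1, 0, -8/9)

M[1][3] = -8/9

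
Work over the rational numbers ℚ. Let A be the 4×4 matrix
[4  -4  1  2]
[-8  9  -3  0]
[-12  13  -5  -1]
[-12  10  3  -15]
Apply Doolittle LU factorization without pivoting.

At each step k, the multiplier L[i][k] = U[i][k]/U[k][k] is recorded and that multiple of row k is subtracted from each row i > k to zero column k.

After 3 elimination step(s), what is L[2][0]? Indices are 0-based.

L[2][0] = -3

[col 0] pivot 4
  R1 -= -2*R0 → (0, 1, -1, 4)  (L[1][0] := -2)
  R2 -= -3*R0 → (0, 1, -2, 5)  (L[2][0] := -3)
  R3 -= -3*R0 → (0, -2, 6, -9)  (L[3][0] := -3)
[col 1] pivot 1
  R2 -= 1*R1 → (0, 0, -1, 1)  (L[2][1] := 1)
  R3 -= -2*R1 → (0, 0, 4, -1)  (L[3][1] := -2)
[col 2] pivot -1
  R3 -= -4*R2 → (0, 0, 0, 3)  (L[3][2] := -4)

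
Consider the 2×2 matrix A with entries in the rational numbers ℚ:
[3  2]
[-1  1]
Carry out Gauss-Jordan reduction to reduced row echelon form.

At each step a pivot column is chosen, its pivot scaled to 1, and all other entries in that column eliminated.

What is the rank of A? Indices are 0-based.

step 1: normalize row 0 (÷3) = (1, 2/3)
  row 1: subtract -1×row0 = (0, 5/3)
step 2: normalize row 1 (÷5/3) = (0, 1)
  row 0: subtract 2/3×row1 = (1, 0)

rank = 2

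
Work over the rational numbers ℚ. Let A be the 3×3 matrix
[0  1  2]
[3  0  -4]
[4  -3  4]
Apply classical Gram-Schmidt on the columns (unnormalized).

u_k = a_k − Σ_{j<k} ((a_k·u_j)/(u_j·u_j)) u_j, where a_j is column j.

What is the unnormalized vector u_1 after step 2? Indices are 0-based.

Step 1: u_0 = a_0 = (0, 3, 4).
Step 2: u_1 = a_1 − (-12/25)·u_0 = (1, 36/25, -27/25).

u_1 = (1, 36/25, -27/25)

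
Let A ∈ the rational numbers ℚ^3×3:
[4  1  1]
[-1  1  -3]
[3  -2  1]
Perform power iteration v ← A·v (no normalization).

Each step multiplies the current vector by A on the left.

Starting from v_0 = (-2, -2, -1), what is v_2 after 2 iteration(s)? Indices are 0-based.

v_0 = (-2, -2, -1).
v_1 = A·v_0 = (-11, 3, -3).
v_2 = A·v_1 = (-44, 23, -42).

v_2 = (-44, 23, -42)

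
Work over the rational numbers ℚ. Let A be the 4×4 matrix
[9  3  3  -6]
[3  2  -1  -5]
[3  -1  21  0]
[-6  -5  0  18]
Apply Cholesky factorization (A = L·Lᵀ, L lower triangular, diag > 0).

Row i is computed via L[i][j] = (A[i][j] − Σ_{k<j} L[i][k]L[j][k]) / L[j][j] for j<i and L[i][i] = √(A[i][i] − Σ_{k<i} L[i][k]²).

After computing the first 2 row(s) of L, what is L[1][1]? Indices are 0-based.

L[1][1] = 1

Step 1: L[0][0] = √(9) = 3.
  L[1][0] = (3) / L[0][0] = 1.
Step 2: L[1][1] = √(1) = 1.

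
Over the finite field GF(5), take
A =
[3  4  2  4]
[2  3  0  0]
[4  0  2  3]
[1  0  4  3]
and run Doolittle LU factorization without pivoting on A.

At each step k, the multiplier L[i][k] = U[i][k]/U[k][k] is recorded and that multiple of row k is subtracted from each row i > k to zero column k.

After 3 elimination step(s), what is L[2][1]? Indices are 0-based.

L[2][1] = 4

Step 1: pivot at (0,0) is 3.
  row1 ← row1 − (4)·row0  ⇒  L[1][0]=4, U row1=(0, 2, 2, 4)
  row2 ← row2 − (3)·row0  ⇒  L[2][0]=3, U row2=(0, 3, 1, 1)
  row3 ← row3 − (2)·row0  ⇒  L[3][0]=2, U row3=(0, 2, 0, 0)
Step 2: pivot at (1,1) is 2.
  row2 ← row2 − (4)·row1  ⇒  L[2][1]=4, U row2=(0, 0, 3, 0)
  row3 ← row3 − (1)·row1  ⇒  L[3][1]=1, U row3=(0, 0, 3, 1)
Step 3: pivot at (2,2) is 3.
  row3 ← row3 − (1)·row2  ⇒  L[3][2]=1, U row3=(0, 0, 0, 1)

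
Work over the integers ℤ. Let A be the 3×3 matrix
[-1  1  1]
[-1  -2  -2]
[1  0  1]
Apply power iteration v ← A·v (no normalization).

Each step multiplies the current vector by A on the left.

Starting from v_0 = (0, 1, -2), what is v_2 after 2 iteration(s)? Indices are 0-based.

v_0 = (0, 1, -2).
v_1 = A·v_0 = (-1, 2, -2).
v_2 = A·v_1 = (1, 1, -3).

v_2 = (1, 1, -3)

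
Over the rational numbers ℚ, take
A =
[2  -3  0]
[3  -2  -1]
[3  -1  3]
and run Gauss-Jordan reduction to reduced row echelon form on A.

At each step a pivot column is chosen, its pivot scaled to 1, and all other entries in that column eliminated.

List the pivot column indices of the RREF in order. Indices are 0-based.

[1] R0 /= 2  ⇒  (1, -3/2, 0)
     R1 -= 3·R0  ⇒  (0, 5/2, -1)
     R2 -= 3·R0  ⇒  (0, 7/2, 3)
[2] R1 /= 5/2  ⇒  (0, 1, -2/5)
     R0 -= -3/2·R1  ⇒  (1, 0, -3/5)
     R2 -= 7/2·R1  ⇒  (0, 0, 22/5)
[3] R2 /= 22/5  ⇒  (0, 0, 1)
     R0 -= -3/5·R2  ⇒  (1, 0, 0)
     R1 -= -2/5·R2  ⇒  (0, 1, 0)

pivot columns: 0, 1, 2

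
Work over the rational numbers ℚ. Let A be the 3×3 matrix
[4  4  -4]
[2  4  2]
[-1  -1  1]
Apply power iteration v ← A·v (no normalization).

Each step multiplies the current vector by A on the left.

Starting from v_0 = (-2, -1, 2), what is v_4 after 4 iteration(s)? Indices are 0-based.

v_0 = (-2, -1, 2).
v_1 = A·v_0 = (-20, -4, 5).
v_2 = A·v_1 = (-116, -46, 29).
v_3 = A·v_2 = (-764, -358, 191).
v_4 = A·v_3 = (-5252, -2578, 1313).

v_4 = (-5252, -2578, 1313)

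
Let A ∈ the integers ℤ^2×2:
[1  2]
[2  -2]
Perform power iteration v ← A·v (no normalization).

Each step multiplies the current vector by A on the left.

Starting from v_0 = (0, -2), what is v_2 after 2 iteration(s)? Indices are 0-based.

v_2 = (4, -16)

v_0 = (0, -2).
v_1 = A·v_0 = (-4, 4).
v_2 = A·v_1 = (4, -16).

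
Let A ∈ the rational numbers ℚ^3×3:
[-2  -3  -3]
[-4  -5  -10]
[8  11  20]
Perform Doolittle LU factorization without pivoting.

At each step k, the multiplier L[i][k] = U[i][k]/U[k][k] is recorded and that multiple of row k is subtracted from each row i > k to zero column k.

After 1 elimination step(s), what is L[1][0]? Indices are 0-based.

k=0: U[0][0]=-2
  eliminate (1,0): mult=2, new row 1: (0, 1, -4); set L[1][0]=2
  eliminate (2,0): mult=-4, new row 2: (0, -1, 8); set L[2][0]=-4

L[1][0] = 2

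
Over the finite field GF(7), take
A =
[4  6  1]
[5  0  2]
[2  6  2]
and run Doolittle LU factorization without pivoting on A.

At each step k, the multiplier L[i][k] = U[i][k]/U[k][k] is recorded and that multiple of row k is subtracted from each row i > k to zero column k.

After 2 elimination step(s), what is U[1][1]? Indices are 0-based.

U[1][1] = 3

[col 0] pivot 4
  R1 -= 3*R0 → (0, 3, 6)  (L[1][0] := 3)
  R2 -= 4*R0 → (0, 3, 5)  (L[2][0] := 4)
[col 1] pivot 3
  R2 -= 1*R1 → (0, 0, 6)  (L[2][1] := 1)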